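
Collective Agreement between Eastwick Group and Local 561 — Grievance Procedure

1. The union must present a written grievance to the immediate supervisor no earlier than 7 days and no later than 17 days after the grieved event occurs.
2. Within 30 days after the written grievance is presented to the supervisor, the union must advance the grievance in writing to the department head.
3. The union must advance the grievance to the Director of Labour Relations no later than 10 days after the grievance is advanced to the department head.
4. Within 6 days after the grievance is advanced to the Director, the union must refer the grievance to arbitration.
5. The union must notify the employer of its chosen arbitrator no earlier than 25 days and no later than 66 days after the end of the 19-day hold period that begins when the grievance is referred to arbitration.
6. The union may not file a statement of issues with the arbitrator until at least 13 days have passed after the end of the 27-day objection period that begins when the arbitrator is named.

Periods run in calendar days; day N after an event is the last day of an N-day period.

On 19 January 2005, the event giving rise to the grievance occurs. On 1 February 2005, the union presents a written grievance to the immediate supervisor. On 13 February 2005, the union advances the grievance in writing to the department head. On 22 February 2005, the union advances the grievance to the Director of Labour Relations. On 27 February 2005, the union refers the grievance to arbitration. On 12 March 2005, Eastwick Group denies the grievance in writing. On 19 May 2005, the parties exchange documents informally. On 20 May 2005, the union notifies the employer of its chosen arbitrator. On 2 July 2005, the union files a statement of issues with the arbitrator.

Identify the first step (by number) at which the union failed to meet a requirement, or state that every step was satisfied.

Step 1 — 7 and 17 days from 19 January 2005 (when the grieved event occurs) are 26 January 2005 and 5 February 2005 respectively; done 1 February 2005 — within the window.
Step 2 — counting 30 days from 1 February 2005 (when the written grievance is presented to the supervisor) gives a deadline of 3 March 2005; 13 February 2005 is within that limit.
Step 3 — counting 10 days from 13 February 2005 (when the grievance is advanced to the department head) gives a deadline of 23 February 2005; done 22 February 2005 — timely.
Step 4 — counting 6 days from 22 February 2005 (when the grievance is advanced to the Director) gives a deadline of 28 February 2005; done 27 February 2005 — timely.
Step 5 — 25 and 66 days from 18 March 2005 (end of the 19-day hold period, which began when the grievance is referred to arbitration on 27 February 2005) are 12 April 2005 and 23 May 2005 respectively; done 20 May 2005 — within the window.
Step 6 — must wait 13 days from 16 June 2005 (end of the 27-day objection period, which began when the arbitrator is named on 20 May 2005), so not before 29 June 2005; 2 July 2005 is on or after that date.

None — every step was satisfied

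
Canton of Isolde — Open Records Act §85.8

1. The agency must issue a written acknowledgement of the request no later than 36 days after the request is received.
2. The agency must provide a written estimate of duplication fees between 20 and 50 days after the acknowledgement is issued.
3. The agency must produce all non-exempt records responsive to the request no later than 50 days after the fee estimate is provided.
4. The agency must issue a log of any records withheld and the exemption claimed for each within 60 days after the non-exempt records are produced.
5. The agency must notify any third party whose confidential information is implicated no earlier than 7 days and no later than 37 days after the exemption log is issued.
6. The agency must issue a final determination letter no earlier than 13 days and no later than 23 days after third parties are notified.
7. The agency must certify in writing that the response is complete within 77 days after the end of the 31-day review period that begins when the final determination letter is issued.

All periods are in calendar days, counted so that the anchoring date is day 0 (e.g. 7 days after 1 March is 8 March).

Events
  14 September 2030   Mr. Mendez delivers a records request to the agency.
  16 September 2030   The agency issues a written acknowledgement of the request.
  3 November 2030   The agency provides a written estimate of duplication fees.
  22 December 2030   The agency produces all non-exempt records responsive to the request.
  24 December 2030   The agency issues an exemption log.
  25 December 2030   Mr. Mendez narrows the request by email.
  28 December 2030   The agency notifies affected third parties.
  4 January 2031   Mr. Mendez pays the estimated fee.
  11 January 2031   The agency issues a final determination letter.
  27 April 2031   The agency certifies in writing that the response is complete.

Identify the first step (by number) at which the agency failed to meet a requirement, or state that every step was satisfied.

Step 1 — counting 36 days from 14 September 2030 (when the request is received) gives a deadline of 20 October 2030; done 16 September 2030 — timely.
Step 2 — 20 and 50 days from 16 September 2030 (when the acknowledgement is issued) are 6 October 2030 and 5 November 2030 respectively; 3 November 2030 falls inside that range.
Step 3 — counting 50 days from 3 November 2030 (when the fee estimate is provided) gives a deadline of 23 December 2030; completed 22 December 2030, before the deadline.
Step 4 — counting 60 days from 22 December 2030 (when the non-exempt records are produced) gives a deadline of 20 February 2031; done 24 December 2030 — timely.
Step 5 — 7 and 37 days from 24 December 2030 (when the exemption log is issued) are 31 December 2030 and 30 January 2031 respectively; done 28 December 2030 — 3 days before the window opened.
The procedure was therefore not followed at step 5.

Step 5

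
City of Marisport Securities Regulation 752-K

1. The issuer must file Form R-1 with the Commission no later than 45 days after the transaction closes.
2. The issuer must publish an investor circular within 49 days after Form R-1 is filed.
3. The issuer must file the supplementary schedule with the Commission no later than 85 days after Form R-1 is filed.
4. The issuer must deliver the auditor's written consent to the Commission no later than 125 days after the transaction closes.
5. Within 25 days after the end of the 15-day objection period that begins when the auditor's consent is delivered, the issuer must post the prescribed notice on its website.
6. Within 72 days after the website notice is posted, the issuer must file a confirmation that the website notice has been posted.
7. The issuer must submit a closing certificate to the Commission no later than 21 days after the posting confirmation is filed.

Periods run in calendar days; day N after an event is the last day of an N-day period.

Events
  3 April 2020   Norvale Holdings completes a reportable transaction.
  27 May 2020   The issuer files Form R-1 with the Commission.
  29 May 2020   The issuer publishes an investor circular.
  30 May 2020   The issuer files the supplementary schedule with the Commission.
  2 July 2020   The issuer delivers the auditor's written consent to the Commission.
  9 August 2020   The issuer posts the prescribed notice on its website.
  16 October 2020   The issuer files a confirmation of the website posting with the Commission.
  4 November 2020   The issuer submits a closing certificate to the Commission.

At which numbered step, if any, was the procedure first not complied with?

Step 1 — counting 45 days from 3 April 2020 (when the transaction closes) gives a deadline of 18 May 2020; 27 May 2020 misses that deadline by 9 days.

Step 1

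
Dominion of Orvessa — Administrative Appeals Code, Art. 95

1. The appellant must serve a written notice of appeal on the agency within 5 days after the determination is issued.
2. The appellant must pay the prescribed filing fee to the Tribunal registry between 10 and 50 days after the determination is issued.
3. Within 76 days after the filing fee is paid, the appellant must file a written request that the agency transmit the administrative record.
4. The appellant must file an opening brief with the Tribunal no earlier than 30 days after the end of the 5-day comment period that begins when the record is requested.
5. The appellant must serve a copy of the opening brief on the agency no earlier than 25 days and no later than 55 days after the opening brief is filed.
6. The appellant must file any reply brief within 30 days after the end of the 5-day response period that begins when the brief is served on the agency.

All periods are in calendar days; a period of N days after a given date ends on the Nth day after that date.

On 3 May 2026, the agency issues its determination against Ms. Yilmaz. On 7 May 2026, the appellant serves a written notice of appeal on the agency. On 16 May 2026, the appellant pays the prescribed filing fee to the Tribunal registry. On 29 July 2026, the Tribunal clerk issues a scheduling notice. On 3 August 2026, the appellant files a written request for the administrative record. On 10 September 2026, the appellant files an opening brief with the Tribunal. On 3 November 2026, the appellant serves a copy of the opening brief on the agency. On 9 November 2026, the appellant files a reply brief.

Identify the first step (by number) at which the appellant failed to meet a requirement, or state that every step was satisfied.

Step 1: 5 days after 3 May 2026 (when the determination is issued) is 8 May 2026; done 7 May 2026 — timely.
Step 2: the window is 10–50 days after 3 May 2026 (when the determination is issued), so 13 May 2026 through 22 June 2026; 16 May 2026 falls inside that range.
Step 3: 76 days after 16 May 2026 (when the filing fee is paid) is 31 July 2026; 3 August 2026 misses that deadline by 3 days.

Step 3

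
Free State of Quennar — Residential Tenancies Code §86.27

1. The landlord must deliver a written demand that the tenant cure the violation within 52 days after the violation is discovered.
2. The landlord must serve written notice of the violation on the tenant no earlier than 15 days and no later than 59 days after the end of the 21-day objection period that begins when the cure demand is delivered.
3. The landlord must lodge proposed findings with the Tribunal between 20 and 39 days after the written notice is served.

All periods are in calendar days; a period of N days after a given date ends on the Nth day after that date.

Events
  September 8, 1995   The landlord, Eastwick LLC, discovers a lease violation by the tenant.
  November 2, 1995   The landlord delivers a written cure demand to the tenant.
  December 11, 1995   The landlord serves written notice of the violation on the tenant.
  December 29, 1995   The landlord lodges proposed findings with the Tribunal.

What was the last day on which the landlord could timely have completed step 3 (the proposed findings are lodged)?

Step 3 runs from December 11, 1995, when the written notice is served. The window is 20–39 days after December 11, 1995; it closes on January 19, 1996.

January 19, 1996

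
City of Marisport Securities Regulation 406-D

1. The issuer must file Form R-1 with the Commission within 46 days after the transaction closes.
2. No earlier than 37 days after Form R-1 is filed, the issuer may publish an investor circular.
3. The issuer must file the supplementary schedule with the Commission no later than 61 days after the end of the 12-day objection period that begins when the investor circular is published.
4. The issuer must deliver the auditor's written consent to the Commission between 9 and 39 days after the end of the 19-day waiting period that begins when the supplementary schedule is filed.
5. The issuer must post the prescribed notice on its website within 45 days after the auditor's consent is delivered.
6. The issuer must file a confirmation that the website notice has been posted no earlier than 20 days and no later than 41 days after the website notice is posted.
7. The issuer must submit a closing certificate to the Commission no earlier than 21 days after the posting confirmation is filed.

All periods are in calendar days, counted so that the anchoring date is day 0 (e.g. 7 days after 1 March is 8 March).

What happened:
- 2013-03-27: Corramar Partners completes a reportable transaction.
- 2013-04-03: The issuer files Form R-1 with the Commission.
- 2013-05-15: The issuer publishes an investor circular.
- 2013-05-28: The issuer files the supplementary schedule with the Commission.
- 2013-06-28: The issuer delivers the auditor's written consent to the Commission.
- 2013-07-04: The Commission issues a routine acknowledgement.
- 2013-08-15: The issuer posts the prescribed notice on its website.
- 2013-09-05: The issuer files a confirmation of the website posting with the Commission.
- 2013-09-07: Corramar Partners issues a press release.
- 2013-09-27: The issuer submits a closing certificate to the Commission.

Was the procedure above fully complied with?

No

Step 1: 46 days after 2013-03-27 (when the transaction closes) is 2013-05-12; completed 2013-04-03, before the deadline.
Step 2: the earliest permitted date is 37 days after 2013-04-03 (when Form R-1 is filed), i.e. 2013-05-10; done 2013-05-15, after the minimum wait.
Step 3: 61 days after 2013-05-27 (end of the 12-day objection period, which began when the investor circular is published on 2013-05-15) is 2013-07-27; completed 2013-05-28, before the deadline.
Step 4: the window is 9–39 days after 2013-06-16 (end of the 19-day waiting period, which began when the supplementary schedule is filed on 2013-05-28), so 2013-06-25 through 2013-07-25; done 2013-06-28 — within the window.
Step 5: 45 days after 2013-06-28 (when the auditor's consent is delivered) is 2013-08-12; done 2013-08-15 — 3 days late.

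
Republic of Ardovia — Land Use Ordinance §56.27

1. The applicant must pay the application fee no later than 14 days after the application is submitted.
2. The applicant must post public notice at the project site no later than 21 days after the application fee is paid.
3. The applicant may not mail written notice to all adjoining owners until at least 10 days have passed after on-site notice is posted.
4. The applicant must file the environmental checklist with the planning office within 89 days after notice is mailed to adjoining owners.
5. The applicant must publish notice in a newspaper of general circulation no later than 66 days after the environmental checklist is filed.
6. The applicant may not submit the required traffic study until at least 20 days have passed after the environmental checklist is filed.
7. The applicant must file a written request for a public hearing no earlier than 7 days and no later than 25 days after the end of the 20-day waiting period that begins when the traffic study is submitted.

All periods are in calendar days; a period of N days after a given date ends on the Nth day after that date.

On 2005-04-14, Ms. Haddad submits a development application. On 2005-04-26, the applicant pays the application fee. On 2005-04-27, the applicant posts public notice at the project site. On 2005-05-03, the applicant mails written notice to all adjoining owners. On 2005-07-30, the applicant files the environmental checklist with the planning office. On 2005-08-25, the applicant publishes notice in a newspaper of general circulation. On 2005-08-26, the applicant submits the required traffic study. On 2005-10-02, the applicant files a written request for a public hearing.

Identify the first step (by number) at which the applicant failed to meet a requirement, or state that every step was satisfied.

Step 3

Step 1: 14 days after 2005-04-14 (when the application is submitted) is 2005-04-28; 2005-04-26 is within that limit.
Step 2: 21 days after 2005-04-26 (when the application fee is paid) is 2005-05-17; completed 2005-04-27, before the deadline.
Step 3: the earliest permitted date is 10 days after 2005-04-27 (when on-site notice is posted), i.e. 2005-05-07; done 2005-05-03 — 4 days too early.
The procedure was therefore not followed at step 3.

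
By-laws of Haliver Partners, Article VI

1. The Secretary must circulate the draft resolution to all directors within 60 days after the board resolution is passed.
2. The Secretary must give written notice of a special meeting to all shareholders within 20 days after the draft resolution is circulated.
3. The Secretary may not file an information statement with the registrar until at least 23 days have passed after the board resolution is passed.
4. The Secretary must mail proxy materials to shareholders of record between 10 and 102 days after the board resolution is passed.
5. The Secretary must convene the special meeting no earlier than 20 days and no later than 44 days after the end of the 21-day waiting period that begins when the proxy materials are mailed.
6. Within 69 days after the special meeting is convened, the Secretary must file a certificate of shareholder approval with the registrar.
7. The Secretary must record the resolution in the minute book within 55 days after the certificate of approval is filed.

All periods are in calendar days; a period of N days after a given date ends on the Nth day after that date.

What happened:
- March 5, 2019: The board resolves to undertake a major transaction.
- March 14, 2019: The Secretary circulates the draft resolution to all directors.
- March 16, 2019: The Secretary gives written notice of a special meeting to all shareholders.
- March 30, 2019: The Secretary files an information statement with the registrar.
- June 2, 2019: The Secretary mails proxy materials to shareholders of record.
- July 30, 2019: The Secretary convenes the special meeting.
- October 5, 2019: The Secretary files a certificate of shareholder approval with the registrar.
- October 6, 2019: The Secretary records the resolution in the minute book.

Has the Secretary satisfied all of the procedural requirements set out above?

(1) due by March 5, 2019 + 60 days = May 4, 2019; March 14, 2019 is within that limit.
(2) due by March 14, 2019 + 20 days = April 3, 2019; March 16, 2019 is within that limit.
(3) permitted from March 5, 2019 + 23 days = March 28, 2019 onward; done March 30, 2019 — permitted.
(4) the permitted window runs from March 5, 2019 + 10 = March 15, 2019 to March 5, 2019 + 102 = June 15, 2019; done June 2, 2019 — within the window.
(5) the permitted window runs from June 23, 2019 + 20 = July 13, 2019 to June 23, 2019 + 44 = August 6, 2019; done July 30, 2019, which is between those dates.
(6) due by July 30, 2019 + 69 days = October 7, 2019; completed October 5, 2019, before the deadline.
(7) due by October 5, 2019 + 55 days = November 29, 2019; done October 6, 2019 — timely.

Yes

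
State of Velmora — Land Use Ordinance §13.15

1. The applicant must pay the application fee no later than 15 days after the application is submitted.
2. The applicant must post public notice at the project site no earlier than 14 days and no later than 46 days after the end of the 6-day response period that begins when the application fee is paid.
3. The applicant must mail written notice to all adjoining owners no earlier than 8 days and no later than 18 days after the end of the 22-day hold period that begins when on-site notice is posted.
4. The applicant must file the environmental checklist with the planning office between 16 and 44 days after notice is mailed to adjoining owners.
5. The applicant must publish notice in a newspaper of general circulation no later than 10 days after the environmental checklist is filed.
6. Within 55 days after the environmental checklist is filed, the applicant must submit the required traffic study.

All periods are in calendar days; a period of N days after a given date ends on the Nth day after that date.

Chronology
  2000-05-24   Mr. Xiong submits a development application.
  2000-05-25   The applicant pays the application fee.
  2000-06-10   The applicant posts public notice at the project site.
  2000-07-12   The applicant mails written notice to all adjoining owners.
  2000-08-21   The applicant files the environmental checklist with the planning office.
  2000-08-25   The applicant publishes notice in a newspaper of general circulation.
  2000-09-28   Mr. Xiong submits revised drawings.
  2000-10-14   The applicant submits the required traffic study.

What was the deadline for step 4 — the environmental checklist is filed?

Step 4 runs from 2000-07-12, when notice is mailed to adjoining owners. The window is 16–44 days after 2000-07-12; it closes on 2000-08-25.

2000-08-25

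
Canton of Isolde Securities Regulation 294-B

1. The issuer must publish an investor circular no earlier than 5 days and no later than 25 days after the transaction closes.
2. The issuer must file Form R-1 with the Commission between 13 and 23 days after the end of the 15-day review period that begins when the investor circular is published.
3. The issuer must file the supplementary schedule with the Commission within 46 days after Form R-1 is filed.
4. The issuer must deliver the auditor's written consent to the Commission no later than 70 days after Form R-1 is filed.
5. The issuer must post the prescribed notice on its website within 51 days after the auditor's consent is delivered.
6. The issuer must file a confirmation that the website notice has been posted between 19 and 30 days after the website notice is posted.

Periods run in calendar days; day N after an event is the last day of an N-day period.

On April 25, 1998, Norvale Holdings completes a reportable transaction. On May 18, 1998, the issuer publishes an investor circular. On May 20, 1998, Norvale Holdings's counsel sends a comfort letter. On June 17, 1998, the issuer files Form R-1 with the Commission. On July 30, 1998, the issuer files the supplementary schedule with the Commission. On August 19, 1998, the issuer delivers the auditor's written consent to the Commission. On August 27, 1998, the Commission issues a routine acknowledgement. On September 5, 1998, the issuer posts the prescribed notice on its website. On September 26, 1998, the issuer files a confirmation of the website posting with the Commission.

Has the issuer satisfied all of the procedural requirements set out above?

(1) the permitted window runs from April 25, 1998 + 5 = April 30, 1998 to April 25, 1998 + 25 = May 20, 1998; done May 18, 1998, which is between those dates.
(2) the permitted window runs from June 2, 1998 + 13 = June 15, 1998 to June 2, 1998 + 23 = June 25, 1998; done June 17, 1998 — within the window.
(3) due by June 17, 1998 + 46 days = August 2, 1998; July 30, 1998 is within that limit.
(4) due by June 17, 1998 + 70 days = August 26, 1998; completed August 19, 1998, before the deadline.
(5) due by August 19, 1998 + 51 days = October 9, 1998; September 5, 1998 is within that limit.
(6) the permitted window runs from September 5, 1998 + 19 = September 24, 1998 to September 5, 1998 + 30 = October 5, 1998; September 26, 1998 falls inside that range.

Yes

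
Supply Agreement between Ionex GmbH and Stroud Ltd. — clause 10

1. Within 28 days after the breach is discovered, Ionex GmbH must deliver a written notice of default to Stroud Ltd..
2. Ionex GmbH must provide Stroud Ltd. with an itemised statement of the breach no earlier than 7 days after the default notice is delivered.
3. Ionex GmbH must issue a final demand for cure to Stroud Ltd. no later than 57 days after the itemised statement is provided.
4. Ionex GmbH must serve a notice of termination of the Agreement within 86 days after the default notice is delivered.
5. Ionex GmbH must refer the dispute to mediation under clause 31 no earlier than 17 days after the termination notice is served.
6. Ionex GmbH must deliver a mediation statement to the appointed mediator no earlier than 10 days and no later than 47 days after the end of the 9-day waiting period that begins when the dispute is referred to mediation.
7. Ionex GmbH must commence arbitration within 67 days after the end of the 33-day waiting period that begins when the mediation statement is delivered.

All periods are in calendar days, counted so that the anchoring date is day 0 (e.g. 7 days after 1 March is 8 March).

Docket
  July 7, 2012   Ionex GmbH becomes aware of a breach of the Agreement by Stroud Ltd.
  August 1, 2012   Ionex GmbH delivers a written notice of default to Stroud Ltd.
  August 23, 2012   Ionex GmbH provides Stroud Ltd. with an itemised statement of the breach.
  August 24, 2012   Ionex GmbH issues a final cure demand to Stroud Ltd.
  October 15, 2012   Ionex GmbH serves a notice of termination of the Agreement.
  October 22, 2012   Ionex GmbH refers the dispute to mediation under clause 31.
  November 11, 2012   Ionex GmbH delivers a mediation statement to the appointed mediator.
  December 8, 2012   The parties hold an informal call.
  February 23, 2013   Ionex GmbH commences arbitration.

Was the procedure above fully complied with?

No

Step 1: 28 days after July 7, 2012 (when the breach is discovered) is August 4, 2012; completed August 1, 2012, before the deadline.
Step 2: the earliest permitted date is 7 days after August 1, 2012 (when the default notice is delivered), i.e. August 8, 2012; August 23, 2012 is on or after that date.
Step 3: 57 days after August 23, 2012 (when the itemised statement is provided) is October 19, 2012; done August 24, 2012 — timely.
Step 4: 86 days after August 1, 2012 (when the default notice is delivered) is October 26, 2012; completed October 15, 2012, before the deadline.
Step 5: the earliest permitted date is 17 days after October 15, 2012 (when the termination notice is served), i.e. November 1, 2012; October 22, 2012 is 10 days before the earliest permitted date.
The procedure was therefore not followed at step 5.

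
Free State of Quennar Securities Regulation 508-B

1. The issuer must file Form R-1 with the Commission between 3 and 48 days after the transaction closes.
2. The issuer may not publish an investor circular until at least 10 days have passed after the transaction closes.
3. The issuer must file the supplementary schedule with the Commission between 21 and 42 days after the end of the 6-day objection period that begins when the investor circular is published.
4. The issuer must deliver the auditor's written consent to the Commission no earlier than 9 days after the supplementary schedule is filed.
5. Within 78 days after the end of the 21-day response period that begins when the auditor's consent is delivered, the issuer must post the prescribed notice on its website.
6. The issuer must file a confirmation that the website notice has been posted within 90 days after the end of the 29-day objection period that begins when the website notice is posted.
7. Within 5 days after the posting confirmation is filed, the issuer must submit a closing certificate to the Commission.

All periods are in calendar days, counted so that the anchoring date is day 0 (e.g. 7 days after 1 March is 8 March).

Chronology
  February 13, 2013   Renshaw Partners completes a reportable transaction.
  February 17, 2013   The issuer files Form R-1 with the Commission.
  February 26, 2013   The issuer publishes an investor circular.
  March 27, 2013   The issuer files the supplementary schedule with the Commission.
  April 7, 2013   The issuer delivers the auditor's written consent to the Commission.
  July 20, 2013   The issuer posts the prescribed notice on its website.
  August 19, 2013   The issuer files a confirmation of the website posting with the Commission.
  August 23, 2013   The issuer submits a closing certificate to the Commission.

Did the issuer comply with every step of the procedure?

No

Step 1 — 3 and 48 days from February 13, 2013 (when the transaction closes) are February 16, 2013 and April 2, 2013 respectively; February 17, 2013 falls inside that range.
Step 2 — must wait 10 days from February 13, 2013 (when the transaction closes), so not before February 23, 2013; February 26, 2013 is on or after that date.
Step 3 — 21 and 42 days from March 4, 2013 (end of the 6-day objection period, which began when the investor circular is published on February 26, 2013) are March 25, 2013 and April 15, 2013 respectively; done March 27, 2013, which is between those dates.
Step 4 — must wait 9 days from March 27, 2013 (when the supplementary schedule is filed), so not before April 5, 2013; done April 7, 2013 — permitted.
Step 5 — counting 78 days from April 28, 2013 (end of the 21-day response period, which began when the auditor's consent is delivered on April 7, 2013) gives a deadline of July 15, 2013; not done until July 20, 2013, 5 days after the deadline.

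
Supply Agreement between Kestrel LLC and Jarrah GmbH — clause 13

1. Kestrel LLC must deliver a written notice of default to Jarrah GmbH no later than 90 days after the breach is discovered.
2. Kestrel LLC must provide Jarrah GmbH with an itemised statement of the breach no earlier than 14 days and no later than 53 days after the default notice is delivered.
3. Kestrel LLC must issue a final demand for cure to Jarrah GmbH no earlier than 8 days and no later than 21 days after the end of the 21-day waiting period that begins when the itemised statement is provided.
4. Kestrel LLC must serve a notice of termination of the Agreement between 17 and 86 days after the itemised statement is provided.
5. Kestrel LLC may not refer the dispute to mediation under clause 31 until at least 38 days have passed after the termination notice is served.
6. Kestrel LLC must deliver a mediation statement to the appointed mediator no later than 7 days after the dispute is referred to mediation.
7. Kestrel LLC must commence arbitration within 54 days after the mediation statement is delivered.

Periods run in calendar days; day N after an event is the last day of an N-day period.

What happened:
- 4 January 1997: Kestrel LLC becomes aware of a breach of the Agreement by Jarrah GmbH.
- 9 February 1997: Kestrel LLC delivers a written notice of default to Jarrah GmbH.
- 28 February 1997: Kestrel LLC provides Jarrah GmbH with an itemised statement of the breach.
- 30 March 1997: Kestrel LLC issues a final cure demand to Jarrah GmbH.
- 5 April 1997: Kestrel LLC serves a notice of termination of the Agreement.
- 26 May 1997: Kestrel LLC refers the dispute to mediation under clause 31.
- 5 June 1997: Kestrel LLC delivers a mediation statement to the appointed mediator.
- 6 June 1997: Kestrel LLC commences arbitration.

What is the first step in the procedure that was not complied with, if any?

Step 6

Step 1: 90 days after 4 January 1997 (when the breach is discovered) is 4 April 1997; 9 February 1997 is within that limit.
Step 2: the window is 14–53 days after 9 February 1997 (when the default notice is delivered), so 23 February 1997 through 3 April 1997; done 28 February 1997 — within the window.
Step 3: the window is 8–21 days after 21 March 1997 (end of the 21-day waiting period, which began when the itemised statement is provided on 28 February 1997), so 29 March 1997 through 11 April 1997; done 30 March 1997, which is between those dates.
Step 4: the window is 17–86 days after 28 February 1997 (when the itemised statement is provided), so 17 March 1997 through 25 May 1997; 5 April 1997 falls inside that range.
Step 5: the earliest permitted date is 38 days after 5 April 1997 (when the termination notice is served), i.e. 13 May 1997; done 26 May 1997, after the minimum wait.
Step 6: 7 days after 26 May 1997 (when the dispute is referred to mediation) is 2 June 1997; not done until 5 June 1997, 3 days after the deadline.
The procedure was therefore not followed at step 6.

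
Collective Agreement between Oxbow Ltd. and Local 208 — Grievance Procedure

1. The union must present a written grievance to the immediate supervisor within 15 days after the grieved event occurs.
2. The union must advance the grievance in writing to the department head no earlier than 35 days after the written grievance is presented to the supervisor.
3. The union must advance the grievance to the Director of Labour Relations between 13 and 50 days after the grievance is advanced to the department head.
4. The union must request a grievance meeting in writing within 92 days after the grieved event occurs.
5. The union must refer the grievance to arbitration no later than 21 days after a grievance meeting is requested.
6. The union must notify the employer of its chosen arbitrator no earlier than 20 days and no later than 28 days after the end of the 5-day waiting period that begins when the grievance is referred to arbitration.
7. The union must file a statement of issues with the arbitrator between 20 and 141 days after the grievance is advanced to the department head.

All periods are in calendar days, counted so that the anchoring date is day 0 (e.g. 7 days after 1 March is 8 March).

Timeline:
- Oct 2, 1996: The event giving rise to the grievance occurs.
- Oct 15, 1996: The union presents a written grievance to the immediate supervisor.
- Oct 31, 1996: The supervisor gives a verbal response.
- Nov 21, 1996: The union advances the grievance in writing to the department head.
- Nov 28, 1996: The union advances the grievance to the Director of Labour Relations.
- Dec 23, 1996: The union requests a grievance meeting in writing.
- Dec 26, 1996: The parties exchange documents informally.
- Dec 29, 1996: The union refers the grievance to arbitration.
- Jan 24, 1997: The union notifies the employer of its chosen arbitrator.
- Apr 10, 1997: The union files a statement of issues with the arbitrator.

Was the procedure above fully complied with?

No

(1) due by Oct 2, 1996 + 15 days = Oct 17, 1996; done Oct 15, 1996 — timely.
(2) permitted from Oct 15, 1996 + 35 days = Nov 19, 1996 onward; Nov 21, 1996 is on or after that date.
(3) the permitted window runs from Nov 21, 1996 + 13 = Dec 4, 1996 to Nov 21, 1996 + 50 = Jan 10, 1997; Nov 28, 1996 is 6 days too early.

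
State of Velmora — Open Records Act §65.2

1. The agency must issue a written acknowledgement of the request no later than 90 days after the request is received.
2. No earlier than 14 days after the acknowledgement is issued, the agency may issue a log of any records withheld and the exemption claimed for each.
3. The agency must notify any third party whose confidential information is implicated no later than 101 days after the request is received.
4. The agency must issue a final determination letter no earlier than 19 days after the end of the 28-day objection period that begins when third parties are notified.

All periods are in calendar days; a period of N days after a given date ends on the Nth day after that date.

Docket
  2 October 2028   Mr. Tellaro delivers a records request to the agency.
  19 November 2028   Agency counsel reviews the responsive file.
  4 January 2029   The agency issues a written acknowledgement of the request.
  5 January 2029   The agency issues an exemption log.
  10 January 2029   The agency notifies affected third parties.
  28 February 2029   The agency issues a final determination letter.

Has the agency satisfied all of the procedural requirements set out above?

No

Step 1 — counting 90 days from 2 October 2028 (when the request is received) gives a deadline of 31 December 2028; done 4 January 2029 — 4 days late.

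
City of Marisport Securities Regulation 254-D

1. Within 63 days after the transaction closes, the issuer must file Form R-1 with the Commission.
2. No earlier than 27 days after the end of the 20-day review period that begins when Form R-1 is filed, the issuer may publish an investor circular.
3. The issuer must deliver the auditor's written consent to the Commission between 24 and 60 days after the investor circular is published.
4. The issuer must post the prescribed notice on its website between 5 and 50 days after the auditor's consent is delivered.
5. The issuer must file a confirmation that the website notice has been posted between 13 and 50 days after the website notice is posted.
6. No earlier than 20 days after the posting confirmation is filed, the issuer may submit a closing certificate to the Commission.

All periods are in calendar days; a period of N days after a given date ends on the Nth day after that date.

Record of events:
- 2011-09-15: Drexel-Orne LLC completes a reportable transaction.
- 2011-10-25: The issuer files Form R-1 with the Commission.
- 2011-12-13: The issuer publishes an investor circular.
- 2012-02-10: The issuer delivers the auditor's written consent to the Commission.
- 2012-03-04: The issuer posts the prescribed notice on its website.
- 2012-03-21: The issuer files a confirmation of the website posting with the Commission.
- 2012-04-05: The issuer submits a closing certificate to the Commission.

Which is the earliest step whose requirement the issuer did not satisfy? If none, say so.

Step 6

Step 1: 63 days after 2011-09-15 (when the transaction closes) is 2011-11-17; done 2011-10-25 — timely.
Step 2: the earliest permitted date is 27 days after 2011-11-14 (end of the 20-day review period, which began when Form R-1 is filed on 2011-10-25), i.e. 2011-12-11; done 2011-12-13, after the minimum wait.
Step 3: the window is 24–60 days after 2011-12-13 (when the investor circular is published), so 2012-01-06 through 2012-02-11; done 2012-02-10, which is between those dates.
Step 4: the window is 5–50 days after 2012-02-10 (when the auditor's consent is delivered), so 2012-02-15 through 2012-03-31; done 2012-03-04 — within the window.
Step 5: the window is 13–50 days after 2012-03-04 (when the website notice is posted), so 2012-03-17 through 2012-04-23; done 2012-03-21 — within the window.
Step 6: the earliest permitted date is 20 days after 2012-03-21 (when the posting confirmation is filed), i.e. 2012-04-10; 2012-04-05 is 5 days before the earliest permitted date.
That is the first point of non-compliance.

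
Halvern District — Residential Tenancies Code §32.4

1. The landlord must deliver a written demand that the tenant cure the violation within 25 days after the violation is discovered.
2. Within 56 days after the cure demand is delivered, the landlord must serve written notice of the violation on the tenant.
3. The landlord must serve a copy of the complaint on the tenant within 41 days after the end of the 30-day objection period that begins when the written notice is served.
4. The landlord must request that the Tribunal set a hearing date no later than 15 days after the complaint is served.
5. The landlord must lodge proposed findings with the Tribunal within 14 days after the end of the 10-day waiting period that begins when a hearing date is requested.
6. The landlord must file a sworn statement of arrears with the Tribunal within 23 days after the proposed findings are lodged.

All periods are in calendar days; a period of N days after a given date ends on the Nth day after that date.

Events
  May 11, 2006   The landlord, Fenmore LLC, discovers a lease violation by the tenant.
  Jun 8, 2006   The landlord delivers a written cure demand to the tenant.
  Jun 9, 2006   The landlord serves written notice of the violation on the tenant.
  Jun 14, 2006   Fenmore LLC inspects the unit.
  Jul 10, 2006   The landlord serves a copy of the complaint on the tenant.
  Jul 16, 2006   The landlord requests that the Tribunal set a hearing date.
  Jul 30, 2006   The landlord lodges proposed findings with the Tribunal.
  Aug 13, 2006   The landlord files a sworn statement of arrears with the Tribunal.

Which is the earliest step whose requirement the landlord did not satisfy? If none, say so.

Step 1: 25 days after May 11, 2006 (when the violation is discovered) is Jun 5, 2006; Jun 8, 2006 misses that deadline by 3 days.
That is the first point of non-compliance.

Step 1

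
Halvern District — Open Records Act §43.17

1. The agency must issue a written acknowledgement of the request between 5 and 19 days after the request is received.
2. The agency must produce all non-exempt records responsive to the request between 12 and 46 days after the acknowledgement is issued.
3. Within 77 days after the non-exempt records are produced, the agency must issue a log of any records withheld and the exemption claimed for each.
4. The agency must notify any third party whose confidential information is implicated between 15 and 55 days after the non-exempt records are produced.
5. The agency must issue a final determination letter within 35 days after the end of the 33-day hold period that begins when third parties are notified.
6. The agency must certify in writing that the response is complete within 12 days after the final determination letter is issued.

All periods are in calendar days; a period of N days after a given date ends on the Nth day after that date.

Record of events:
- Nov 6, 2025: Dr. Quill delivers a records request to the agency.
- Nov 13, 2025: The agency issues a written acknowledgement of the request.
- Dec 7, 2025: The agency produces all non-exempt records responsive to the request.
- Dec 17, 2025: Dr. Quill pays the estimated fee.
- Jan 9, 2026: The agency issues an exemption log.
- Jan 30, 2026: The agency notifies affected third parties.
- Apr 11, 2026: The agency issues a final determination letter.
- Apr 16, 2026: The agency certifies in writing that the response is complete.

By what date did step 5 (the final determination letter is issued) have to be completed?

Apr 8, 2026

Third parties are notified on Jan 30, 2026; the 33-day hold period therefore ends Mar 4, 2026, and step 5 runs from that date. 35 days after Mar 4, 2026 is Apr 8, 2026.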